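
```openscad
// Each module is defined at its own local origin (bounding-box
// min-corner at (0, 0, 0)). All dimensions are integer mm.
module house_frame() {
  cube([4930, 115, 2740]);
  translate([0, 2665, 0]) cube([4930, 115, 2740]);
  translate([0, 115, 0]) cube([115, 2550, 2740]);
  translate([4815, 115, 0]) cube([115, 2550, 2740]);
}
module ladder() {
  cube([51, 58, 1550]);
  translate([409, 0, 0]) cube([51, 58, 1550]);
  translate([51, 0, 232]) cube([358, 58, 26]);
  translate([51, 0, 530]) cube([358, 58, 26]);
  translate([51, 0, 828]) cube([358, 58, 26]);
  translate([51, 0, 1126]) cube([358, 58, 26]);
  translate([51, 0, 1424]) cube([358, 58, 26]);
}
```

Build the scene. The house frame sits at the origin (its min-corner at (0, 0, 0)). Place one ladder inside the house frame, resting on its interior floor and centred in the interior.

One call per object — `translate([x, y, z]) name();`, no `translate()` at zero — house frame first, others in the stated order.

house_frame();
translate([2235, 1361, 0]) ladder();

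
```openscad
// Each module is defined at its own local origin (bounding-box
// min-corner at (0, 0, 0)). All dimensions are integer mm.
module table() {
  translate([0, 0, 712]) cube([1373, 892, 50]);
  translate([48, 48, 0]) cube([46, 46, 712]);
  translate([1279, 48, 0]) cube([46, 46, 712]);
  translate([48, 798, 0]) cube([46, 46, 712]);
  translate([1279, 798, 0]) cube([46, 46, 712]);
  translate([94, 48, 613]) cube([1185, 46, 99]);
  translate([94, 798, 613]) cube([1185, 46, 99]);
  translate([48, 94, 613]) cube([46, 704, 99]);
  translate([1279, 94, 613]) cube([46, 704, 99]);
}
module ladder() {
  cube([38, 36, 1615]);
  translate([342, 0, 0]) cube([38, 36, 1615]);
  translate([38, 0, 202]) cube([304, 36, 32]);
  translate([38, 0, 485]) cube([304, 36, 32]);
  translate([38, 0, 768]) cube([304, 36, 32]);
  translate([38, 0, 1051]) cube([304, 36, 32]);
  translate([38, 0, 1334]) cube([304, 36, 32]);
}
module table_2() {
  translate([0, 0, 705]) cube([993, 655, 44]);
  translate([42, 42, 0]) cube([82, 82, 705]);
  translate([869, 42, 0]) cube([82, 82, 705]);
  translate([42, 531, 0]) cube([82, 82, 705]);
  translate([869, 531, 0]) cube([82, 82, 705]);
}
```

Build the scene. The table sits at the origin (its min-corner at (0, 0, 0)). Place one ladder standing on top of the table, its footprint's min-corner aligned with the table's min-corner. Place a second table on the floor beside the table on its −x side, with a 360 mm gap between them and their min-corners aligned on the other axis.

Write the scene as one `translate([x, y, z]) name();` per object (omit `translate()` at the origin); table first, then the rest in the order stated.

table();
translate([0, 0, 762]) ladder();
translate([-1353, 0, 0]) table_2();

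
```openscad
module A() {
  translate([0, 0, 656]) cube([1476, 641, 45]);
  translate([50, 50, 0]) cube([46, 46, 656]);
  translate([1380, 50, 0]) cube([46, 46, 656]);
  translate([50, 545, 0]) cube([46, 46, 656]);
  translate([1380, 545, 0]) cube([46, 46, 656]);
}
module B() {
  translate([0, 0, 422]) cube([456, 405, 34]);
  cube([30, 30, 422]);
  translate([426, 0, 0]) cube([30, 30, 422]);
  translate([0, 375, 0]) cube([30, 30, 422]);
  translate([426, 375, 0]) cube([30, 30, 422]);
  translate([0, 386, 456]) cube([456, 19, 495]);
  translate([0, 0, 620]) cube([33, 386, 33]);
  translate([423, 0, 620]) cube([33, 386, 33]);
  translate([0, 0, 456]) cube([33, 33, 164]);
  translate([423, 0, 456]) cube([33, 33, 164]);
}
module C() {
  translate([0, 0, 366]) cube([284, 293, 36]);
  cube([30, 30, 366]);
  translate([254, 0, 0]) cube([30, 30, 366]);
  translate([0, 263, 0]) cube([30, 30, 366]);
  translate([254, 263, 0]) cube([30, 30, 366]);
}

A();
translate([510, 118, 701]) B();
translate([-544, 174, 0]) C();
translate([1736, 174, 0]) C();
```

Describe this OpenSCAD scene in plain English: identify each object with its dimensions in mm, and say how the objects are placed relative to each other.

A is a table: top 1476 mm (x) × 641 mm (y), 45 mm thick, upper face at z = 701 mm, on four 46×46 mm square legs, each inset 50 mm from the nearest pair of top edges, running from z = 0 to the bottom of the top.

B is a chair: 456×405 mm seat, 34 mm thick, top at z = 456 mm, on four 30 mm square corner legs flush with the seat edges. A 19 mm thick backrest slab spans the full seat width, extending 495 mm above the seat top, its back face flush with the seat's +y edge. Two armrests of 33×33 mm section run along each side from the seat's front edge to the front of the backrest, top faces 197 mm above the seat top and outer faces flush with the seat's x-edges; a 33×33 mm post under the front of each armrest stands on the seat at the front corner.

C is a four-legged stool. The seat is 284×293 mm, 36 mm thick, top at z = 402 mm. It stands on four square legs, each 30×30 mm in cross-section, from z = 0 to the seat underside, each flush with a corner of the seat.

The chair is on top of the table, centred. Two stools sit around the table at the −x, +x sides.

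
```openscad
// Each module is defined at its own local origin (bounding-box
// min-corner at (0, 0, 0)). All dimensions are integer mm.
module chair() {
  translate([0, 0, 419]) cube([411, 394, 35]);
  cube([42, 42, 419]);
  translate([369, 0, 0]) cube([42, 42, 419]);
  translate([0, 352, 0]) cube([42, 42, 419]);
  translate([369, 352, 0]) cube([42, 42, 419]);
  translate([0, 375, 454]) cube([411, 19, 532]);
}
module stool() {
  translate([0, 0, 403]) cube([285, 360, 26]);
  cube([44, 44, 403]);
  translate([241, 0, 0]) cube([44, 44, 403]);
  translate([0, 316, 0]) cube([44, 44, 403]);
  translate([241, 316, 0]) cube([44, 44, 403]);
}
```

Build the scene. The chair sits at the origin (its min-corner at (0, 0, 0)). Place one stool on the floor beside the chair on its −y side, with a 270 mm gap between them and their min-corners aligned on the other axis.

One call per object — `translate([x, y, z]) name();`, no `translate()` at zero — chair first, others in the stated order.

chair();
translate([0, -630, 0]) stool();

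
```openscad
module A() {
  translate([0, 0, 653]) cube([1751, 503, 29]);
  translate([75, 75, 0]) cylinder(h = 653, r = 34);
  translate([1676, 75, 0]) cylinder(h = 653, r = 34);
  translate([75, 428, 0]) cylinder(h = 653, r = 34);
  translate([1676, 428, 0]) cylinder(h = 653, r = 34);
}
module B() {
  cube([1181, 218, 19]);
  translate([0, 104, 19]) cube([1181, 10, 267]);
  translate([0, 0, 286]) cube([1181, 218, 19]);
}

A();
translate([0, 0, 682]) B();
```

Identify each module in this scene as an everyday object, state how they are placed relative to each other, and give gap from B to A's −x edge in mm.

A is a table. B is an I-beam. The I-beam is on top of the table. The gap from the I-beam to the table's −x edge is 0 mm.

The I-beam's min-x is at 0; the table's min-x is 0; gap = 0 mm.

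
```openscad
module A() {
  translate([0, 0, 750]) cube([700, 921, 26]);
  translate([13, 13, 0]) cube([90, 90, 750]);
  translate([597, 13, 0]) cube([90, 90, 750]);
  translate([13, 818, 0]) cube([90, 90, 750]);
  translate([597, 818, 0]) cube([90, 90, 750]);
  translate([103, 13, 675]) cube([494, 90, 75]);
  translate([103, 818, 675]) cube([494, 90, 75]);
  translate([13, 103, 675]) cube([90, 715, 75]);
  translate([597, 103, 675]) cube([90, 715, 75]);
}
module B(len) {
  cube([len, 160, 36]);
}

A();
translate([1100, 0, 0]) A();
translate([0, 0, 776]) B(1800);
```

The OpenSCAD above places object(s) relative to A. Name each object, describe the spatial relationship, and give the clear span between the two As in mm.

A is a table. B is a beam. A beam spans the tops of two tables. The clear span between the two tables is 400 mm.

Second table starts at x = 1100; first ends at x = 700; clear span = 1100 − 700 = 400 mm.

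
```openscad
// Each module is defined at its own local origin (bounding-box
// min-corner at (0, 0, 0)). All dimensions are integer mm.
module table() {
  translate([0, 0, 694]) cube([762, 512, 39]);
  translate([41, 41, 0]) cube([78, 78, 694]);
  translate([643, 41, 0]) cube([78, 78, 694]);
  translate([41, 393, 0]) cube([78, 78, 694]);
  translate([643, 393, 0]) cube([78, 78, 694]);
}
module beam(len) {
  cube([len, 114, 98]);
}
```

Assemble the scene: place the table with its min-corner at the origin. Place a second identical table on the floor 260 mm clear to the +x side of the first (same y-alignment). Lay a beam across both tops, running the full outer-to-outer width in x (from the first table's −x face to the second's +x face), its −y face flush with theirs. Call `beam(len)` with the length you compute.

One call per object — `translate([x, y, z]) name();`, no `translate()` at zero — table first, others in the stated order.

table();
translate([1022, 0, 0]) table();
translate([0, 0, 733]) beam(1784);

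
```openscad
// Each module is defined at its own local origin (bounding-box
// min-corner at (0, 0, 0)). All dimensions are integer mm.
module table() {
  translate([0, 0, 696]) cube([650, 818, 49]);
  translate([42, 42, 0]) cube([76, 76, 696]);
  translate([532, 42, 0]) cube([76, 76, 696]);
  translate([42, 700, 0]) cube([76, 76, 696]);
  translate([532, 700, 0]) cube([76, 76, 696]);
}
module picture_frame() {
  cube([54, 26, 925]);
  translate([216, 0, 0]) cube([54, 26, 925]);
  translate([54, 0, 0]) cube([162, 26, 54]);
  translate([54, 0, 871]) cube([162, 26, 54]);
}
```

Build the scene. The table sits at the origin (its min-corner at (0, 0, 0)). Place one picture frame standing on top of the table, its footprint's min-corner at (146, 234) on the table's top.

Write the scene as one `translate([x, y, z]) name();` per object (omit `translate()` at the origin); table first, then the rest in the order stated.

table();
translate([146, 234, 745]) picture_frame();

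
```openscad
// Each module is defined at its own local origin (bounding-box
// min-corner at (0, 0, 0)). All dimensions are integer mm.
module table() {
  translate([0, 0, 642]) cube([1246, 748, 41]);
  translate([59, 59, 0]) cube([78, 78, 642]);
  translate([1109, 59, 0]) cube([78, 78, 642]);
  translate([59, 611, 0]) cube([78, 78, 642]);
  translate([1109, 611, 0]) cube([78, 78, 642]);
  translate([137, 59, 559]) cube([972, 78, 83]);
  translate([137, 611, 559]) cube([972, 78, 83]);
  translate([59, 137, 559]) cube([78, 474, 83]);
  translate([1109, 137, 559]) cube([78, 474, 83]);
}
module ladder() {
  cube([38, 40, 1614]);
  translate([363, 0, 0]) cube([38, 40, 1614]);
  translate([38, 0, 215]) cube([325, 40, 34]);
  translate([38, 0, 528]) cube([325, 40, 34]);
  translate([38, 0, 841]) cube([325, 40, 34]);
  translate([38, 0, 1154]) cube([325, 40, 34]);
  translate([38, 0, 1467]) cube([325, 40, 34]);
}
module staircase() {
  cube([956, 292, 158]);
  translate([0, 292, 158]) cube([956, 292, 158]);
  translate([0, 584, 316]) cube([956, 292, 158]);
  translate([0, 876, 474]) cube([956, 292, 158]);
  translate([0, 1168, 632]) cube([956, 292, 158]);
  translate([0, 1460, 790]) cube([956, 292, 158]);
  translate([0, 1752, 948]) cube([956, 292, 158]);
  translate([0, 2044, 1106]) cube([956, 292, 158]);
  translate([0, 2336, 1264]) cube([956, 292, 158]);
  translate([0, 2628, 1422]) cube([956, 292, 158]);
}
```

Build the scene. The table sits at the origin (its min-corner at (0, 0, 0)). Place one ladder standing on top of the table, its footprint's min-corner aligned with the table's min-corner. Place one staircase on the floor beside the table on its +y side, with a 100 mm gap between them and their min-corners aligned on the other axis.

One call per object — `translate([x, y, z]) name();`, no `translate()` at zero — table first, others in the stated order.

table();
translate([0, 0, 683]) ladder();
translate([0, 848, 0]) staircase();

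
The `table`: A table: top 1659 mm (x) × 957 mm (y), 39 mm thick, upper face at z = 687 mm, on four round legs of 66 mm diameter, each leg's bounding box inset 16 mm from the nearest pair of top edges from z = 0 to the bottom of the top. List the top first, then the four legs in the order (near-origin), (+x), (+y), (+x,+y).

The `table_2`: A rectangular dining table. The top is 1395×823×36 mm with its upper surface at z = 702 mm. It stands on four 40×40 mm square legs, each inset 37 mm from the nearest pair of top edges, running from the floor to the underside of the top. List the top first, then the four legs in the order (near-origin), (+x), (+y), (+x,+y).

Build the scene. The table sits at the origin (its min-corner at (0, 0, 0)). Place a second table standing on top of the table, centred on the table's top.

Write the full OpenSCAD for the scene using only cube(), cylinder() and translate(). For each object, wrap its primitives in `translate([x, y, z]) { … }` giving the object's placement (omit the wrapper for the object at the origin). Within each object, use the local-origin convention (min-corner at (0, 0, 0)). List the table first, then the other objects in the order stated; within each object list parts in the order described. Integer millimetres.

translate([0, 0, 648]) cube([1659, 957, 39]);
translate([49, 49, 0]) cylinder(h = 648, r = 33);
translate([1610, 49, 0]) cylinder(h = 648, r = 33);
translate([49, 908, 0]) cylinder(h = 648, r = 33);
translate([1610, 908, 0]) cylinder(h = 648, r = 33);
translate([132, 67, 687]) {
  translate([0, 0, 666]) cube([1395, 823, 36]);
  translate([37, 37, 0]) cube([40, 40, 666]);
  translate([1318, 37, 0]) cube([40, 40, 666]);
  translate([37, 746, 0]) cube([40, 40, 666]);
  translate([1318, 746, 0]) cube([40, 40, 666]);
}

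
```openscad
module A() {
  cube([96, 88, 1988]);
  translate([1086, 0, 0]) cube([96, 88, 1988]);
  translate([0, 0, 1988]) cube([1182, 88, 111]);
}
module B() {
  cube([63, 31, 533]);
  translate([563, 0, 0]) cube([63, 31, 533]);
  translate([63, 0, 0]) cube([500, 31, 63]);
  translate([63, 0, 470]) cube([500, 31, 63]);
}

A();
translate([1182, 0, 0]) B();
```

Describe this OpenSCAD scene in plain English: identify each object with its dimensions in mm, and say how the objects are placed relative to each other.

A is a door frame. The clear opening is 990 mm wide and 1988 mm high. Two 96 mm wide jambs, 88 mm deep, stand either side of the opening from the floor to the top of the opening. A 111 mm thick head sits across the top of both jambs, spanning the full outside width of the frame.

B is a rectangular picture frame lying in the x–z plane (depth along y). The opening is 500 mm wide (x) by 407 mm tall (z), surrounded by a border 63 mm wide on all four sides. The frame is 31 mm deep and is made of two full-height vertical stiles with two horizontal rails fitted between them.

The picture frame is against the door frame's +x side, with their −y faces flush.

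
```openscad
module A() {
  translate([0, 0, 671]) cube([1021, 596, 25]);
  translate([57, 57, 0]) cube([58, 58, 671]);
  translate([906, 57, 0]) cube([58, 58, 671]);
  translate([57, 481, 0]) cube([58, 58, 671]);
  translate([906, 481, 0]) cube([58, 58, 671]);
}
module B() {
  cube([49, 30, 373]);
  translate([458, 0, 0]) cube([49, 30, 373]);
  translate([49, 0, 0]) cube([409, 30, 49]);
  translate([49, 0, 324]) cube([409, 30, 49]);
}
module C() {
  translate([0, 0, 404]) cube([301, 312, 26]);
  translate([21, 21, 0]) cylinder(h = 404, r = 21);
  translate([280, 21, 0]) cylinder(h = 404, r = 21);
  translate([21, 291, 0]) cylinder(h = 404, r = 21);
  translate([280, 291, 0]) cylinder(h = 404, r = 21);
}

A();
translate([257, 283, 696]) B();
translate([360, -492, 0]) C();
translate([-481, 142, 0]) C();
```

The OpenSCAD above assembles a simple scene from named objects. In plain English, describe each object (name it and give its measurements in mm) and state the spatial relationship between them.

A is a table with a 1021×596 mm rectangular top, 25 mm thick, top surface at z = 696 mm, supported by four 58×58 mm square legs, each inset 57 mm from the nearest pair of top edges, running from the floor.

B is a picture frame with a 409×275 mm rectangular opening (x by z) and a uniform 49 mm border on every side. Frame depth is 30 mm along y. It is built from two vertical stiles running the full outside height and two horizontal rails spanning the gap between the stiles.

C is a simple wooden stool: a rectangular seat 301 mm (x) by 312 mm (y), 26 mm thick, top face at z = 430 mm, on four round legs, each 42 mm in diameter. The legs rest on z = 0, each leg's axis is inset half a diameter from the nearest pair of seat edges (so the leg's bounding box is flush with the corner).

The picture frame is on top of the table, centred. Two stools sit around the table at the −y, −x sides.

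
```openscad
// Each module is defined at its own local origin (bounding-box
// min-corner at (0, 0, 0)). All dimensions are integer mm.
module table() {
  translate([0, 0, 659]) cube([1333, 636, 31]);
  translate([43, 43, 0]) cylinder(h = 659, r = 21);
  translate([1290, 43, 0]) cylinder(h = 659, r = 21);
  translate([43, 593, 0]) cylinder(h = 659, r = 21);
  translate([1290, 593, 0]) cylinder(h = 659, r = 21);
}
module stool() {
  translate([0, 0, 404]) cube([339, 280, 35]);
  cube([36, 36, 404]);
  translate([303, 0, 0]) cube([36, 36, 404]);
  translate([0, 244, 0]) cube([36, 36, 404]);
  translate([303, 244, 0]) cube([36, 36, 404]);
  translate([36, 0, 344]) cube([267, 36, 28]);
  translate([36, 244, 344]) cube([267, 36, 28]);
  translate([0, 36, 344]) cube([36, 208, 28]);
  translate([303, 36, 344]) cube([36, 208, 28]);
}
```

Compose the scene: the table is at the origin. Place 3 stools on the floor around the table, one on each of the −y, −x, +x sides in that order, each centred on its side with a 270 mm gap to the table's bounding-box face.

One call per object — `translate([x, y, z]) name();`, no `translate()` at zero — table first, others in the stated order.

table();
translate([497, -550, 0]) stool();
translate([-609, 178, 0]) stool();
translate([1603, 178, 0]) stool();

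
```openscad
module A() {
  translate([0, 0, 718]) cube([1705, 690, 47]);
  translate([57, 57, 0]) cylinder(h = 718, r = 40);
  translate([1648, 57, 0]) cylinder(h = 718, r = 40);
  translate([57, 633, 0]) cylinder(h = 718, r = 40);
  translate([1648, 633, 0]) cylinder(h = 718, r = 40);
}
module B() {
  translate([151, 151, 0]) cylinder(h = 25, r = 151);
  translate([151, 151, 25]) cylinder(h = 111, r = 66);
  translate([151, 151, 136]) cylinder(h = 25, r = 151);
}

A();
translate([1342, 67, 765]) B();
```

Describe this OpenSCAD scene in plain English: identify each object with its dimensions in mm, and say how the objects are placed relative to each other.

A is a rectangular dining table. The top is 1705×690×47 mm with its upper surface at z = 765 mm. It stands on four round legs of 80 mm diameter, each leg's bounding box inset 17 mm from the nearest pair of top edges, running from the floor to the underside of the top.

B is a spool: two coaxial disc flanges of radius 151 mm and thickness 25 mm, joined by a core cylinder of radius 66 mm and height 111 mm. The lower flange rests on z = 0 and the three cylinders share a vertical axis.

The spool is on top of the table.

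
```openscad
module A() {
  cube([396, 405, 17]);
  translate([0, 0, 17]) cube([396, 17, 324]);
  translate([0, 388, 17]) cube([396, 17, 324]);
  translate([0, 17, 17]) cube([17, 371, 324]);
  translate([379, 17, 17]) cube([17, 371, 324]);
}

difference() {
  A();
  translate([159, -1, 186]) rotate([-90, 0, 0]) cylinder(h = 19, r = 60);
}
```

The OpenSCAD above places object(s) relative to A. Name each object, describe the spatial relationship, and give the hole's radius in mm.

The subtracted cylinder has r = 60 mm.

A is an open box. The open box has a circular hole through its front wall. The hole's radius is 60 mm.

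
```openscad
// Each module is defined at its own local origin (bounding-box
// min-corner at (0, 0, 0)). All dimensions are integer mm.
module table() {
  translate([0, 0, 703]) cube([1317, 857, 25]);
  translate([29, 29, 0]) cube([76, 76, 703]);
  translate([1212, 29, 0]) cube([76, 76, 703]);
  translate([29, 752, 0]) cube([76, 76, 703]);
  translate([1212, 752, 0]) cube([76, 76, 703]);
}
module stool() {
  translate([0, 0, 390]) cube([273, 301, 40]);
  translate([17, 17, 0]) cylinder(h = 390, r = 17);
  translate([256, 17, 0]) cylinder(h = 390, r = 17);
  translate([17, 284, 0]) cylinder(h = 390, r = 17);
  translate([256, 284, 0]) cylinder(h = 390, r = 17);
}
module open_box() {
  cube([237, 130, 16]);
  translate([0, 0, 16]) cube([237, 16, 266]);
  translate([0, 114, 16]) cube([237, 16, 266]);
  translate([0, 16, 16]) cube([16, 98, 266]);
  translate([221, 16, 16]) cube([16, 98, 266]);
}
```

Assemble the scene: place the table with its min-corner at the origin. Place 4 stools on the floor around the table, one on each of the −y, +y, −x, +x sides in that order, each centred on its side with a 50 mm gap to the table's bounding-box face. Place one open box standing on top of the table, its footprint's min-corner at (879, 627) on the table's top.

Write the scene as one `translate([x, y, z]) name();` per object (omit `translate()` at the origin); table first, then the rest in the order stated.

table();
translate([522, -351, 0]) stool();
translate([522, 907, 0]) stool();
translate([-323, 278, 0]) stool();
translate([1367, 278, 0]) stool();
translate([879, 627, 728]) open_box();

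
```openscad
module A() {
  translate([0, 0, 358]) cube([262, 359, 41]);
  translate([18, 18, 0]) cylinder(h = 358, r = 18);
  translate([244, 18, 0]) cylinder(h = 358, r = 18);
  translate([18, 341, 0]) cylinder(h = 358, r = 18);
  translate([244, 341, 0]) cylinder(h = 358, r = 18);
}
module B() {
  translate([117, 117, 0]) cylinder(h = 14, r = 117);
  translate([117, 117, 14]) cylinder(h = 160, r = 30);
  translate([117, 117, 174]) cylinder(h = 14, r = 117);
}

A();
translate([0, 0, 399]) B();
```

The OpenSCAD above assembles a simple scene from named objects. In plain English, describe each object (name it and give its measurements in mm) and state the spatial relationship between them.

A is a four-legged stool. The seat is a 262×359×41 mm slab whose top surface is at z = 399 mm; four round legs, each 36 mm in diameter, run from the floor (z = 0) to the underside of the seat, each leg's axis is inset half a diameter from the nearest pair of seat edges (so the leg's bounding box is flush with the corner).

B is a spool: two coaxial disc flanges of radius 117 mm and thickness 14 mm, joined by a core cylinder of radius 30 mm and height 160 mm. The lower flange rests on z = 0 and the three cylinders share a vertical axis.

The spool is on top of the stool.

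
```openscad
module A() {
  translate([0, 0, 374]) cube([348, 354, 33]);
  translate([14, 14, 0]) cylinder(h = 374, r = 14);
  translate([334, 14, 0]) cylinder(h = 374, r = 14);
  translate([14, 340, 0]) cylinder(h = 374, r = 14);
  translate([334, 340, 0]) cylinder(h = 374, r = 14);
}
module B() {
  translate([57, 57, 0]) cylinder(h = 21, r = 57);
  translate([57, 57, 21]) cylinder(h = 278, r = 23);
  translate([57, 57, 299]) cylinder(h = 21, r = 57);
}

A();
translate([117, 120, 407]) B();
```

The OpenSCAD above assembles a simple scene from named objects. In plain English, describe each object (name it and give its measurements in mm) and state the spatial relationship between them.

A is a four-legged stool. The seat is 348×354 mm, 33 mm thick, top at z = 407 mm. It stands on four round legs, each 28 mm in diameter, from z = 0 to the seat underside, each leg's axis is inset half a diameter from the nearest pair of seat edges (so the leg's bounding box is flush with the corner).

B is a spool: two coaxial disc flanges of radius 57 mm and thickness 21 mm, joined by a core cylinder of radius 23 mm and height 278 mm. The lower flange rests on z = 0 and the three cylinders share a vertical axis.

The spool is on top of the stool, centred.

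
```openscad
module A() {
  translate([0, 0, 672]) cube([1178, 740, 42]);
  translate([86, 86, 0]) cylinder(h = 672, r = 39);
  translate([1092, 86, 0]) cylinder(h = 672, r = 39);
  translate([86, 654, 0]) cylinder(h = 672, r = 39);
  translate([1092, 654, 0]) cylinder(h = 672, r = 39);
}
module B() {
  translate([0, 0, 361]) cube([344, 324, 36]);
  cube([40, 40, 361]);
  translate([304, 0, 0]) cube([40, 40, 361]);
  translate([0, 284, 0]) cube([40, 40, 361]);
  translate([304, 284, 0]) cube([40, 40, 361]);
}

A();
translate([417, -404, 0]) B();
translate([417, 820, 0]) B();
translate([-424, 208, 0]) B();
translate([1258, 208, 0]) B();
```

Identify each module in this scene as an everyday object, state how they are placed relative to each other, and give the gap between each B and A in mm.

Each stool's nearest face is 80 mm from the table's bounding box.

A is a table. B is a stool. Four stools sit around the table at the −y, +y, −x, +x sides. The gap between each stool and the table is 80 mm.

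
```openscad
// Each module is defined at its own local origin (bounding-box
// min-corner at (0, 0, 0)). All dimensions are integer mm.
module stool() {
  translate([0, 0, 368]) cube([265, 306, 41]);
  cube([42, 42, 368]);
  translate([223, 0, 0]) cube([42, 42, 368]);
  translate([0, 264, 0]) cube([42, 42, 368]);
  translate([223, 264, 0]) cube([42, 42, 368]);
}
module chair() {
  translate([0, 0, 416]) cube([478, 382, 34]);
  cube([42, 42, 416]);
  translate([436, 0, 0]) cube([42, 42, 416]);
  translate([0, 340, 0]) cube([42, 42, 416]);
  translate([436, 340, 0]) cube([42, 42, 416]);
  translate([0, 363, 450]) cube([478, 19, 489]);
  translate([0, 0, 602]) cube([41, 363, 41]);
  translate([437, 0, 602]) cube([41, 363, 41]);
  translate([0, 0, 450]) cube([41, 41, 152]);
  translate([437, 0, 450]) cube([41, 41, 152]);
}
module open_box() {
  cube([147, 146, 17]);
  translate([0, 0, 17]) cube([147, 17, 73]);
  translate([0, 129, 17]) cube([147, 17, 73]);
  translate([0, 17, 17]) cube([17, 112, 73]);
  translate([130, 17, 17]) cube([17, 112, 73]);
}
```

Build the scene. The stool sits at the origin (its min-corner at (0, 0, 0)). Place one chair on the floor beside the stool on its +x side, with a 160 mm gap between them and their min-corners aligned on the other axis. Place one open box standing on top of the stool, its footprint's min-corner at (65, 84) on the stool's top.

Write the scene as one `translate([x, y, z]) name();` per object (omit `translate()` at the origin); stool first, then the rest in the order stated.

stool();
translate([425, 0, 0]) chair();
translate([65, 84, 409]) open_box();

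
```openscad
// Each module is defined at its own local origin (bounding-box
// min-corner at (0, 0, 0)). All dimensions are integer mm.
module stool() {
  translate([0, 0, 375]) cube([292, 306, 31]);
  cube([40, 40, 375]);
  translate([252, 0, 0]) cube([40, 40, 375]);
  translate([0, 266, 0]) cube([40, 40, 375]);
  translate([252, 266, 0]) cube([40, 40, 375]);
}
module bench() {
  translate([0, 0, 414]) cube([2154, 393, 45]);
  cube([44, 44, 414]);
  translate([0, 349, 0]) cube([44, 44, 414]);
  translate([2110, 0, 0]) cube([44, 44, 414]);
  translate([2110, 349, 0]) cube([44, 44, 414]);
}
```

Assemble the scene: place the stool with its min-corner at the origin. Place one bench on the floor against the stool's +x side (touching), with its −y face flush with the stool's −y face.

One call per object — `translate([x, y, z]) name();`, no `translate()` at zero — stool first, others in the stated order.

stool();
translate([292, 0, 0]) bench();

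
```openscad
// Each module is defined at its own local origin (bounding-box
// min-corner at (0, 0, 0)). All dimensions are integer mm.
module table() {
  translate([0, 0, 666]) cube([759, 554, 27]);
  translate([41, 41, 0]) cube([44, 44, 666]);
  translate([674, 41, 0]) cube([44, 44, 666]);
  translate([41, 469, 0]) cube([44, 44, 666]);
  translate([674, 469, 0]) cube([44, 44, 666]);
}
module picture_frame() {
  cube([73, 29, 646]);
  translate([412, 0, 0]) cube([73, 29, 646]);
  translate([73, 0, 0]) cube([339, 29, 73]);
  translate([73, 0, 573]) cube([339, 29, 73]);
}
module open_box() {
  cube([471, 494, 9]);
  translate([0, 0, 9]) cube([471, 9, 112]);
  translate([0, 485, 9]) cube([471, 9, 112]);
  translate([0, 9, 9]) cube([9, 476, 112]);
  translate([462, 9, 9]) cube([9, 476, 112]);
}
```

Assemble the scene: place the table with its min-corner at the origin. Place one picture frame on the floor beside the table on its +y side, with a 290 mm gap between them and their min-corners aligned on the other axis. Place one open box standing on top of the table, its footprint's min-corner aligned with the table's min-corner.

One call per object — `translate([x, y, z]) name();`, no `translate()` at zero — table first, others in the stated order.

table();
translate([0, 844, 0]) picture_frame();
translate([0, 0, 693]) open_box();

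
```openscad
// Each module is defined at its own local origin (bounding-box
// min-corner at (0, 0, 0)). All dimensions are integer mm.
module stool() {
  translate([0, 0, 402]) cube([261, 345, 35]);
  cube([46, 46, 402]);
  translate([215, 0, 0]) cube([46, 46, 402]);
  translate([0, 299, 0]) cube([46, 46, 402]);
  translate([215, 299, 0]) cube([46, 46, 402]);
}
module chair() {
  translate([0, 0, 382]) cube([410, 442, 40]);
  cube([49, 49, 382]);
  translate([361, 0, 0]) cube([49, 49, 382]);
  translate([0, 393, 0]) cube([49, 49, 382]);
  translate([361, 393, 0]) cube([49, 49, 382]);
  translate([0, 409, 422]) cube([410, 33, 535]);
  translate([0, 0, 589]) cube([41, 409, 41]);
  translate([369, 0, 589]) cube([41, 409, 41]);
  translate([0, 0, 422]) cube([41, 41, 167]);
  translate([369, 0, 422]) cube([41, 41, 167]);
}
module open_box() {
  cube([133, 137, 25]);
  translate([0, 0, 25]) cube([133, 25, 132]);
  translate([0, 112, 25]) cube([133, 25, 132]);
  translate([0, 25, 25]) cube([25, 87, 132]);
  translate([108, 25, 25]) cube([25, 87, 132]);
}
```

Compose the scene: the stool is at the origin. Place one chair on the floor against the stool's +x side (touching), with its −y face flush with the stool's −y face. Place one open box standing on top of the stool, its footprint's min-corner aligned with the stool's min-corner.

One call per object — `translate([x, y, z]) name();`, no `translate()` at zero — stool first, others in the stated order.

stool();
translate([261, 0, 0]) chair();
translate([0, 0, 437]) open_box();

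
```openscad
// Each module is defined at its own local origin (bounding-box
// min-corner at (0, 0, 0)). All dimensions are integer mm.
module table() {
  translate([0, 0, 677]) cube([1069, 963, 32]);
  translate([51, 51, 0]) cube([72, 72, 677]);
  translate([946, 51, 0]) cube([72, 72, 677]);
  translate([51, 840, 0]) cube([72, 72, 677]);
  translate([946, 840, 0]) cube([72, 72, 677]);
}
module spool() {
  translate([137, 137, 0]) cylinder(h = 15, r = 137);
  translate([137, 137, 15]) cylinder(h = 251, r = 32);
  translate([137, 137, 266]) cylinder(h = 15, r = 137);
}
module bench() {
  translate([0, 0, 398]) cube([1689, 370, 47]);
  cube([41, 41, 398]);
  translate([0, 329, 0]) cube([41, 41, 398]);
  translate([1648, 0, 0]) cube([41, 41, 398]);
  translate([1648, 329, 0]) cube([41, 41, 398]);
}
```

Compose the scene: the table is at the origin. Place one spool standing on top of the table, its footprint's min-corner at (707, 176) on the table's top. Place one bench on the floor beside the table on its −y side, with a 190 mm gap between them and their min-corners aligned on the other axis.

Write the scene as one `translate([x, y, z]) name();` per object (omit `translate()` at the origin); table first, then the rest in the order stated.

table();
translate([707, 176, 709]) spool();
translate([0, -560, 0]) bench();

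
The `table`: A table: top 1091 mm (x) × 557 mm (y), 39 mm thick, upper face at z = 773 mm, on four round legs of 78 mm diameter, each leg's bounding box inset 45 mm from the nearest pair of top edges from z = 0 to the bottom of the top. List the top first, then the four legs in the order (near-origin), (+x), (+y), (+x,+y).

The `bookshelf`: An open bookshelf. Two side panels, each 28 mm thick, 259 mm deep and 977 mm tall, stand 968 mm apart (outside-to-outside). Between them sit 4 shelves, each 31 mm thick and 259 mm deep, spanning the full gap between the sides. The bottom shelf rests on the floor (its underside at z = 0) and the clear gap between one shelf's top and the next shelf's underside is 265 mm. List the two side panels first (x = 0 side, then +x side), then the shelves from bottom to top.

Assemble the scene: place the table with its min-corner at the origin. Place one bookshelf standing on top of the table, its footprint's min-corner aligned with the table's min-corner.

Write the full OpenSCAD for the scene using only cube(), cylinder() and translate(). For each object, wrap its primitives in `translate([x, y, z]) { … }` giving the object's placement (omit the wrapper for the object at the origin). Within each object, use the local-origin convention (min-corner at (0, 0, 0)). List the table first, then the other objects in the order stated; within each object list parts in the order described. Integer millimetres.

translate([0, 0, 734]) cube([1091, 557, 39]);
translate([84, 84, 0]) cylinder(h = 734, r = 39);
translate([1007, 84, 0]) cylinder(h = 734, r = 39);
translate([84, 473, 0]) cylinder(h = 734, r = 39);
translate([1007, 473, 0]) cylinder(h = 734, r = 39);
translate([0, 0, 773]) {
  cube([28, 259, 977]);
  translate([940, 0, 0]) cube([28, 259, 977]);
  translate([28, 0, 0]) cube([912, 259, 31]);
  translate([28, 0, 296]) cube([912, 259, 31]);
  translate([28, 0, 592]) cube([912, 259, 31]);
  translate([28, 0, 888]) cube([912, 259, 31]);
}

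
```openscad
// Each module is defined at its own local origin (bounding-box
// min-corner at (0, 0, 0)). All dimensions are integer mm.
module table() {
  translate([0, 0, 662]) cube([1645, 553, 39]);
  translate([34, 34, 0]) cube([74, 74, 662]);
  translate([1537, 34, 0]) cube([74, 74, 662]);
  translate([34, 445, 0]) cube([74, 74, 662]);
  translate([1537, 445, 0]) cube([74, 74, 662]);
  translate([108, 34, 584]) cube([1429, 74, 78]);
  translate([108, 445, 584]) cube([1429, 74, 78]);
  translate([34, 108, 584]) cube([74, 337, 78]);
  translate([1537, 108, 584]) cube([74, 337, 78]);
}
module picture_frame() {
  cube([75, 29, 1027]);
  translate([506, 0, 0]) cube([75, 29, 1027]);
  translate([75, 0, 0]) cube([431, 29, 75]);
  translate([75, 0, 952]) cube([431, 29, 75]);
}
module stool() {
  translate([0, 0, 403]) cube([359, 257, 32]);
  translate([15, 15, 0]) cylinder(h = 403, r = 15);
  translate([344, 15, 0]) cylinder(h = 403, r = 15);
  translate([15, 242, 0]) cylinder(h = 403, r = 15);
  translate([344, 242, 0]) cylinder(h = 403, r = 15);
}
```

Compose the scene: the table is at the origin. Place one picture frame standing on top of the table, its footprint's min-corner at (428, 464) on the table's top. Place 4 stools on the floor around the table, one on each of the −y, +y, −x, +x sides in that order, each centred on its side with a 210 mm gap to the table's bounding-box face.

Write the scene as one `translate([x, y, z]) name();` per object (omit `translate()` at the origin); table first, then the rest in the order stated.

table();
translate([428, 464, 701]) picture_frame();
translate([643, -467, 0]) stool();
translate([643, 763, 0]) stool();
translate([-569, 148, 0]) stool();
translate([1855, 148, 0]) stool();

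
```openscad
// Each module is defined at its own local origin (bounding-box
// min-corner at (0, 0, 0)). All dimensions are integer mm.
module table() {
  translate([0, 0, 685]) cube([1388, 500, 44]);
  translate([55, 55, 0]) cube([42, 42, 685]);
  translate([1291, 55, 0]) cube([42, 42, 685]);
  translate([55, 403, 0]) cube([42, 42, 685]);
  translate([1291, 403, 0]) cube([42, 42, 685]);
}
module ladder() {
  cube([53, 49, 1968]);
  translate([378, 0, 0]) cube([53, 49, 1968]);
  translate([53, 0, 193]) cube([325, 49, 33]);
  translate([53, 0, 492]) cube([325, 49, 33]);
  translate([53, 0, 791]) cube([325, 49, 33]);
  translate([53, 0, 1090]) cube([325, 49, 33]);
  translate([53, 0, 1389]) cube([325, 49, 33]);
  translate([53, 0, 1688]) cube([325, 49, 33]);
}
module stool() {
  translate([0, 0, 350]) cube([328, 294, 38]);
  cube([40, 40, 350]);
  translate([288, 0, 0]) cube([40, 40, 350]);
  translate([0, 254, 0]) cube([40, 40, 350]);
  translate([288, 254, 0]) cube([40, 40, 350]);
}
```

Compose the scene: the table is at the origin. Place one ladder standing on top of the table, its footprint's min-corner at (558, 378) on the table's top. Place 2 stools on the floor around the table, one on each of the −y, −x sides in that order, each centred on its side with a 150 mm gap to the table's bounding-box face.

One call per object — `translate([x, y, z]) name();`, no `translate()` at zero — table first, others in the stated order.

table();
translate([558, 378, 729]) ladder();
translate([530, -444, 0]) stool();
translate([-478, 103, 0]) stool();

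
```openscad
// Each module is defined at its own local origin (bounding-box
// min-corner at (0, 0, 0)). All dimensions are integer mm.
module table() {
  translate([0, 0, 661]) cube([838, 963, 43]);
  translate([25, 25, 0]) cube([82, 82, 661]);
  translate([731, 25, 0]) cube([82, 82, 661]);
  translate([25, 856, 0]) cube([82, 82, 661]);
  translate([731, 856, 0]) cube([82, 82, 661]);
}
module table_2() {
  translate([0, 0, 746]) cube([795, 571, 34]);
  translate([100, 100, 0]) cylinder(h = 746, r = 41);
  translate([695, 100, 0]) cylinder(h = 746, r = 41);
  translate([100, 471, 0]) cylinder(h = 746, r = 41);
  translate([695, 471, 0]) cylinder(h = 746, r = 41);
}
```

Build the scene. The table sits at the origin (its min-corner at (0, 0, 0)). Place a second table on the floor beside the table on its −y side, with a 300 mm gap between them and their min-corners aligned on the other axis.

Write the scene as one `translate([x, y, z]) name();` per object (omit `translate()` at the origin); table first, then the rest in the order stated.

table();
translate([0, -871, 0]) table_2();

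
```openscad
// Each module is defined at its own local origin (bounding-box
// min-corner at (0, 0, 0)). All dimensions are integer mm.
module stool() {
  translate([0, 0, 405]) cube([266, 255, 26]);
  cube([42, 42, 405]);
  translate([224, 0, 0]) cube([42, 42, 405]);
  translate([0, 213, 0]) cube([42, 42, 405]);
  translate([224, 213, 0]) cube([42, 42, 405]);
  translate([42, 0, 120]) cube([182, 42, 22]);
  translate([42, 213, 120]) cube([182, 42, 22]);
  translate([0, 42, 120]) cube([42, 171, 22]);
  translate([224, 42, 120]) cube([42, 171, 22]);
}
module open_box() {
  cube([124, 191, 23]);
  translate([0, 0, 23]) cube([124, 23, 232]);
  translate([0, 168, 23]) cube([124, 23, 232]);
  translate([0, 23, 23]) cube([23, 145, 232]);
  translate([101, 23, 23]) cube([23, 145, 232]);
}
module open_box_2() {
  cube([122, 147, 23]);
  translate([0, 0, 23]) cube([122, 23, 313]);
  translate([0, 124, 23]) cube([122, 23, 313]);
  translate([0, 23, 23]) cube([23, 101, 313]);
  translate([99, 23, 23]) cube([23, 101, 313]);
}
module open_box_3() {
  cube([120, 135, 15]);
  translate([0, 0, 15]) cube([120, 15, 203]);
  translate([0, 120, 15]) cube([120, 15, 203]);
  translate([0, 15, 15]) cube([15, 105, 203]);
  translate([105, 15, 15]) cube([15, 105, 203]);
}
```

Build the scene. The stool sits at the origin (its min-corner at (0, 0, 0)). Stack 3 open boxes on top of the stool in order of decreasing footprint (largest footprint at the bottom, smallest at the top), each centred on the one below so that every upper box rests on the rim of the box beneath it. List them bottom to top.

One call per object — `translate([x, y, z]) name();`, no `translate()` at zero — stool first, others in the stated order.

stool();
translate([71, 32, 431]) open_box();
translate([72, 54, 686]) open_box_2();
translate([73, 60, 1022]) open_box_3();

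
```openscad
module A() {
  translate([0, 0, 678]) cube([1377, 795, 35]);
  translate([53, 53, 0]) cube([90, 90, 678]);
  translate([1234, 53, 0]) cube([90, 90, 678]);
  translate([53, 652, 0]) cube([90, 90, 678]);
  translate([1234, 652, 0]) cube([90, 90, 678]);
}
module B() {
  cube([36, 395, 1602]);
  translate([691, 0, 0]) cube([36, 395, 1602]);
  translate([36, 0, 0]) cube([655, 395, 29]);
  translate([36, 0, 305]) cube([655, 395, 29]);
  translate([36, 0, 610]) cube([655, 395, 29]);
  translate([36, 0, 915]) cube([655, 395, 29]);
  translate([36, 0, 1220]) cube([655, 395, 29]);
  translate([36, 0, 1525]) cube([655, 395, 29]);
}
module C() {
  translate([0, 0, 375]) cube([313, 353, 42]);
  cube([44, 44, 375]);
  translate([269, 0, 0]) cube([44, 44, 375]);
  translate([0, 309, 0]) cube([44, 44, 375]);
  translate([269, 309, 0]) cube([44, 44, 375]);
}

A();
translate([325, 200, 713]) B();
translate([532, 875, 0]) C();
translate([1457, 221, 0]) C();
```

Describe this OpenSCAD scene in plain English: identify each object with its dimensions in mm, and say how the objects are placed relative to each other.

A is a table with a 1377×795 mm rectangular top, 35 mm thick, top surface at z = 713 mm, supported by four 90×90 mm square legs, each inset 53 mm from the nearest pair of top edges, running from the floor.

B is an open bookshelf. Two side panels, each 36 mm thick, 395 mm deep and 1602 mm tall, stand 727 mm apart (outside-to-outside). Between them sit 6 shelves, each 29 mm thick and 395 mm deep, spanning the full gap between the sides. The bottom shelf rests on the floor (its underside at z = 0) and the clear gap between one shelf's top and the next shelf's underside is 276 mm.

C is a four-legged stool. The seat is a 313×353×42 mm slab whose top surface is at z = 417 mm; four square legs, each 44×44 mm in cross-section, run from the floor (z = 0) to the underside of the seat, each flush with a corner of the seat.

The bookshelf is on top of the table, centred. Two stools sit around the table at the +y, +x sides.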